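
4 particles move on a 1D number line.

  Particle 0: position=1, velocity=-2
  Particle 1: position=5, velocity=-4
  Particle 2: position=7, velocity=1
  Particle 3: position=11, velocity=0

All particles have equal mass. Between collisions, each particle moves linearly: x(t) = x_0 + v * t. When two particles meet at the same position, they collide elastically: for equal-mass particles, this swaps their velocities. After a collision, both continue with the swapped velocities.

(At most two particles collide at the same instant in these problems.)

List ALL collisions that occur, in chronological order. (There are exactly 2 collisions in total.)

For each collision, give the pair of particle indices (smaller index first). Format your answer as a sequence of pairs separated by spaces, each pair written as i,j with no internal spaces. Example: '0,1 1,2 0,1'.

Collision at t=2: particles 0 and 1 swap velocities; positions: p0=-3 p1=-3 p2=9 p3=11; velocities now: v0=-4 v1=-2 v2=1 v3=0
Collision at t=4: particles 2 and 3 swap velocities; positions: p0=-11 p1=-7 p2=11 p3=11; velocities now: v0=-4 v1=-2 v2=0 v3=1

Answer: 0,1 2,3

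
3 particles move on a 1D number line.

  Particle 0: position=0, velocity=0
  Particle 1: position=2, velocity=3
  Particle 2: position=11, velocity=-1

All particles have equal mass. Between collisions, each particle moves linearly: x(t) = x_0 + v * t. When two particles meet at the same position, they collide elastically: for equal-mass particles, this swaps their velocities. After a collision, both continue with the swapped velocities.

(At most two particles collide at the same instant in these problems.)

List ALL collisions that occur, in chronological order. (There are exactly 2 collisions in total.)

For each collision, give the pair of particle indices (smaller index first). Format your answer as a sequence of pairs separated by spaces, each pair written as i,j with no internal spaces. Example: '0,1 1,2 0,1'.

Collision at t=9/4: particles 1 and 2 swap velocities; positions: p0=0 p1=35/4 p2=35/4; velocities now: v0=0 v1=-1 v2=3
Collision at t=11: particles 0 and 1 swap velocities; positions: p0=0 p1=0 p2=35; velocities now: v0=-1 v1=0 v2=3

Answer: 1,2 0,1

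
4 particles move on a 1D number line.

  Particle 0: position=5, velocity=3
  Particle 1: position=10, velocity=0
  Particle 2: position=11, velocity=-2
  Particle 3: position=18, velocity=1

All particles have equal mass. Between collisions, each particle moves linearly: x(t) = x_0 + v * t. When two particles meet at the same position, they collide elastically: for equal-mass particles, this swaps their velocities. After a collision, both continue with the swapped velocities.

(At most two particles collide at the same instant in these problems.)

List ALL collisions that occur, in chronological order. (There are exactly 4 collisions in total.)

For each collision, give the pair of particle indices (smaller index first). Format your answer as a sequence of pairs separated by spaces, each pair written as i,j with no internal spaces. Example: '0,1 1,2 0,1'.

Collision at t=1/2: particles 1 and 2 swap velocities; positions: p0=13/2 p1=10 p2=10 p3=37/2; velocities now: v0=3 v1=-2 v2=0 v3=1
Collision at t=6/5: particles 0 and 1 swap velocities; positions: p0=43/5 p1=43/5 p2=10 p3=96/5; velocities now: v0=-2 v1=3 v2=0 v3=1
Collision at t=5/3: particles 1 and 2 swap velocities; positions: p0=23/3 p1=10 p2=10 p3=59/3; velocities now: v0=-2 v1=0 v2=3 v3=1
Collision at t=13/2: particles 2 and 3 swap velocities; positions: p0=-2 p1=10 p2=49/2 p3=49/2; velocities now: v0=-2 v1=0 v2=1 v3=3

Answer: 1,2 0,1 1,2 2,3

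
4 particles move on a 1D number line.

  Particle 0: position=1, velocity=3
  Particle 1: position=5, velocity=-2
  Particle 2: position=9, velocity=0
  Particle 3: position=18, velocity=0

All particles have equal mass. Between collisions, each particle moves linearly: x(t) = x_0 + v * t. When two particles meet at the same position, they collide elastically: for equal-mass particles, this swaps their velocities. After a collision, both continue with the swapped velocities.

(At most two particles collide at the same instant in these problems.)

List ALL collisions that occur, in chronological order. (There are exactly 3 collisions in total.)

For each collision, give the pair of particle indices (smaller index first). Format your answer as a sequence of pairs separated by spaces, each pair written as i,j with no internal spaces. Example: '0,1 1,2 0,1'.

Collision at t=4/5: particles 0 and 1 swap velocities; positions: p0=17/5 p1=17/5 p2=9 p3=18; velocities now: v0=-2 v1=3 v2=0 v3=0
Collision at t=8/3: particles 1 and 2 swap velocities; positions: p0=-1/3 p1=9 p2=9 p3=18; velocities now: v0=-2 v1=0 v2=3 v3=0
Collision at t=17/3: particles 2 and 3 swap velocities; positions: p0=-19/3 p1=9 p2=18 p3=18; velocities now: v0=-2 v1=0 v2=0 v3=3

Answer: 0,1 1,2 2,3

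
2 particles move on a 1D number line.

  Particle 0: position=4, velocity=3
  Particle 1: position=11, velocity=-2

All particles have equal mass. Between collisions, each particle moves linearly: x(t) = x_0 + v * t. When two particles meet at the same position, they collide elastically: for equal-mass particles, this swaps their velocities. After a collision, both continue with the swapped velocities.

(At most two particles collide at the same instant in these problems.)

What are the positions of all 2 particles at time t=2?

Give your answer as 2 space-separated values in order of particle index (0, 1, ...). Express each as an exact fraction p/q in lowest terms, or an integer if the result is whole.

Collision at t=7/5: particles 0 and 1 swap velocities; positions: p0=41/5 p1=41/5; velocities now: v0=-2 v1=3
Advance to t=2 (no further collisions before then); velocities: v0=-2 v1=3; positions = 7 10

Answer: 7 10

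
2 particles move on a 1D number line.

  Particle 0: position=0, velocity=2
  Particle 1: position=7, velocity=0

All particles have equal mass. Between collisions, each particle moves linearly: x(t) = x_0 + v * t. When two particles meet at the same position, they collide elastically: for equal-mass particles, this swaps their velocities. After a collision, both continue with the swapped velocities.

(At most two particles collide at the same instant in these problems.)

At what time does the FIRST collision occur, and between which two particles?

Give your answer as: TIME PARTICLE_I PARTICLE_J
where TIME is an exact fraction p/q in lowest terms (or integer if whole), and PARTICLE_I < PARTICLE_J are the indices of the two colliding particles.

Answer: 7/2 0 1

Derivation:
Pair (0,1): pos 0,7 vel 2,0 -> gap=7, closing at 2/unit, collide at t=7/2
Earliest collision: t=7/2 between 0 and 1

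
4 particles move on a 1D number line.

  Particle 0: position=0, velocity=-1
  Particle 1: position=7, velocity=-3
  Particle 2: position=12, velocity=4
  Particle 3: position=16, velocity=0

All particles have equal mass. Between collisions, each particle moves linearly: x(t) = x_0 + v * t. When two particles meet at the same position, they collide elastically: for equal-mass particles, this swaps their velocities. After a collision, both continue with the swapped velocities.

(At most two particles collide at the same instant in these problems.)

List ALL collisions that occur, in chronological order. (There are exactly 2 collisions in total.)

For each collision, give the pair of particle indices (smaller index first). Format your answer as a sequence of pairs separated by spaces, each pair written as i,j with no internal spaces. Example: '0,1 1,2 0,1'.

Collision at t=1: particles 2 and 3 swap velocities; positions: p0=-1 p1=4 p2=16 p3=16; velocities now: v0=-1 v1=-3 v2=0 v3=4
Collision at t=7/2: particles 0 and 1 swap velocities; positions: p0=-7/2 p1=-7/2 p2=16 p3=26; velocities now: v0=-3 v1=-1 v2=0 v3=4

Answer: 2,3 0,1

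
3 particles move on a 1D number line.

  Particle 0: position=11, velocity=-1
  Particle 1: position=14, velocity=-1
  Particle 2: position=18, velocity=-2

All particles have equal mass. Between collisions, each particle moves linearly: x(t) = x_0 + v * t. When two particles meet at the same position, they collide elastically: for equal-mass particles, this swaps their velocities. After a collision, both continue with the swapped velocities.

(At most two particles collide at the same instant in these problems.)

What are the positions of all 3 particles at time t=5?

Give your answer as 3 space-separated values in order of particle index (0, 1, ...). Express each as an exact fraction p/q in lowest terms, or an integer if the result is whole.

Answer: 6 8 9

Derivation:
Collision at t=4: particles 1 and 2 swap velocities; positions: p0=7 p1=10 p2=10; velocities now: v0=-1 v1=-2 v2=-1
Advance to t=5 (no further collisions before then); velocities: v0=-1 v1=-2 v2=-1; positions = 6 8 9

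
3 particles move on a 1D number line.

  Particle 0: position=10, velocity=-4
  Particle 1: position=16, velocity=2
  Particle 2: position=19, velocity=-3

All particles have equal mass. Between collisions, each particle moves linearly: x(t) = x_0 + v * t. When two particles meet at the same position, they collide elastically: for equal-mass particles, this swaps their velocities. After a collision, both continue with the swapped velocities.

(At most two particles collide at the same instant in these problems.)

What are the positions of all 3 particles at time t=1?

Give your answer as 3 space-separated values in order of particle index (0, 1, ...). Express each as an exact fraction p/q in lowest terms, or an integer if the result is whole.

Answer: 6 16 18

Derivation:
Collision at t=3/5: particles 1 and 2 swap velocities; positions: p0=38/5 p1=86/5 p2=86/5; velocities now: v0=-4 v1=-3 v2=2
Advance to t=1 (no further collisions before then); velocities: v0=-4 v1=-3 v2=2; positions = 6 16 18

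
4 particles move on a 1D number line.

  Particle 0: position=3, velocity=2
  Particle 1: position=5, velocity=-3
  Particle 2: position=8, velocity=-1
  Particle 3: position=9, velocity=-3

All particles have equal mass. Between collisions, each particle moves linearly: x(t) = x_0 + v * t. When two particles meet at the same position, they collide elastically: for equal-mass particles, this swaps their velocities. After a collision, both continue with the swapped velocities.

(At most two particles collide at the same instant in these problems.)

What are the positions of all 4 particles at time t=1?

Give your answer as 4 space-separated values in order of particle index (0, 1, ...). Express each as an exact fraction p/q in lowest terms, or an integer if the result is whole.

Collision at t=2/5: particles 0 and 1 swap velocities; positions: p0=19/5 p1=19/5 p2=38/5 p3=39/5; velocities now: v0=-3 v1=2 v2=-1 v3=-3
Collision at t=1/2: particles 2 and 3 swap velocities; positions: p0=7/2 p1=4 p2=15/2 p3=15/2; velocities now: v0=-3 v1=2 v2=-3 v3=-1
Advance to t=1 (no further collisions before then); velocities: v0=-3 v1=2 v2=-3 v3=-1; positions = 2 5 6 7

Answer: 2 5 6 7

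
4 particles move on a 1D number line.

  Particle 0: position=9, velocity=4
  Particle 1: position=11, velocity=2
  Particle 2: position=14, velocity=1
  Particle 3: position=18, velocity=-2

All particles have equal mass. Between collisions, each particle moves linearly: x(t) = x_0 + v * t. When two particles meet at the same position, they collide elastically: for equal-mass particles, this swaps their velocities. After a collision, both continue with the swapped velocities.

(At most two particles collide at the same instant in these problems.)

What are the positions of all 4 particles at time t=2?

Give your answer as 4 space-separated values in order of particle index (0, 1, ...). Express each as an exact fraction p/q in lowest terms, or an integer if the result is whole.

Collision at t=1: particles 0 and 1 swap velocities; positions: p0=13 p1=13 p2=15 p3=16; velocities now: v0=2 v1=4 v2=1 v3=-2
Collision at t=4/3: particles 2 and 3 swap velocities; positions: p0=41/3 p1=43/3 p2=46/3 p3=46/3; velocities now: v0=2 v1=4 v2=-2 v3=1
Collision at t=3/2: particles 1 and 2 swap velocities; positions: p0=14 p1=15 p2=15 p3=31/2; velocities now: v0=2 v1=-2 v2=4 v3=1
Collision at t=5/3: particles 2 and 3 swap velocities; positions: p0=43/3 p1=44/3 p2=47/3 p3=47/3; velocities now: v0=2 v1=-2 v2=1 v3=4
Collision at t=7/4: particles 0 and 1 swap velocities; positions: p0=29/2 p1=29/2 p2=63/4 p3=16; velocities now: v0=-2 v1=2 v2=1 v3=4
Advance to t=2 (no further collisions before then); velocities: v0=-2 v1=2 v2=1 v3=4; positions = 14 15 16 17

Answer: 14 15 16 17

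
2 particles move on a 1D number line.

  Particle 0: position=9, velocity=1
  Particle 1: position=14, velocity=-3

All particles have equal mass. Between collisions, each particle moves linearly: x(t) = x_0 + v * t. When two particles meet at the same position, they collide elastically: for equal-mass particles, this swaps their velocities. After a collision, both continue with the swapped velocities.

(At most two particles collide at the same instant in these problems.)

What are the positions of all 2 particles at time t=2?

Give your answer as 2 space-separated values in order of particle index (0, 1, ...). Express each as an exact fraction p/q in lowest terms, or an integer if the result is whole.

Answer: 8 11

Derivation:
Collision at t=5/4: particles 0 and 1 swap velocities; positions: p0=41/4 p1=41/4; velocities now: v0=-3 v1=1
Advance to t=2 (no further collisions before then); velocities: v0=-3 v1=1; positions = 8 11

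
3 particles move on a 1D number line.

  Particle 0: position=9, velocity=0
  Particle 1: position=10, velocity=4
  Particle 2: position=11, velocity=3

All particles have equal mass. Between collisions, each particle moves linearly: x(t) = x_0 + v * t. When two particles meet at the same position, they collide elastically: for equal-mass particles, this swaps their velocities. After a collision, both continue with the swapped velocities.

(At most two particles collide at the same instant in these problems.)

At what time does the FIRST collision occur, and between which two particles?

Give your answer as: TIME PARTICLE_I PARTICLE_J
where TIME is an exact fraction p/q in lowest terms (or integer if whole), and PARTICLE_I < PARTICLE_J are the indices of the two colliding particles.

Answer: 1 1 2

Derivation:
Pair (0,1): pos 9,10 vel 0,4 -> not approaching (rel speed -4 <= 0)
Pair (1,2): pos 10,11 vel 4,3 -> gap=1, closing at 1/unit, collide at t=1
Earliest collision: t=1 between 1 and 2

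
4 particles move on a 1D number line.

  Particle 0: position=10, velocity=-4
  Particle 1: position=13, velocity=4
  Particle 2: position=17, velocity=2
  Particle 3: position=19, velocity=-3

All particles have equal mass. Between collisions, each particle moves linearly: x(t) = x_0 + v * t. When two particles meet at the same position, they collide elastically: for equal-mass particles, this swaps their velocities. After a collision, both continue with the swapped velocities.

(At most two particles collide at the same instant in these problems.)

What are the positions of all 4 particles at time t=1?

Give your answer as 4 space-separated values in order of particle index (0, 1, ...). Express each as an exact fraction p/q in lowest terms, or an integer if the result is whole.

Answer: 6 16 17 19

Derivation:
Collision at t=2/5: particles 2 and 3 swap velocities; positions: p0=42/5 p1=73/5 p2=89/5 p3=89/5; velocities now: v0=-4 v1=4 v2=-3 v3=2
Collision at t=6/7: particles 1 and 2 swap velocities; positions: p0=46/7 p1=115/7 p2=115/7 p3=131/7; velocities now: v0=-4 v1=-3 v2=4 v3=2
Advance to t=1 (no further collisions before then); velocities: v0=-4 v1=-3 v2=4 v3=2; positions = 6 16 17 19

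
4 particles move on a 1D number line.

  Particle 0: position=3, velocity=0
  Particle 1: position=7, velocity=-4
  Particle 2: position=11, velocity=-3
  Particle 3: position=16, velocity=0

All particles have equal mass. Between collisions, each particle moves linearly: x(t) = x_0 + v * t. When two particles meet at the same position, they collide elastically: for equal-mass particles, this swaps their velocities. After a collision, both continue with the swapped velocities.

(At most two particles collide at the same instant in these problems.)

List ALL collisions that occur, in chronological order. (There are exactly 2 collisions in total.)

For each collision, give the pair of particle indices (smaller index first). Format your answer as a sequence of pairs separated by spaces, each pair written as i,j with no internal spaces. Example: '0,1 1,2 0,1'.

Answer: 0,1 1,2

Derivation:
Collision at t=1: particles 0 and 1 swap velocities; positions: p0=3 p1=3 p2=8 p3=16; velocities now: v0=-4 v1=0 v2=-3 v3=0
Collision at t=8/3: particles 1 and 2 swap velocities; positions: p0=-11/3 p1=3 p2=3 p3=16; velocities now: v0=-4 v1=-3 v2=0 v3=0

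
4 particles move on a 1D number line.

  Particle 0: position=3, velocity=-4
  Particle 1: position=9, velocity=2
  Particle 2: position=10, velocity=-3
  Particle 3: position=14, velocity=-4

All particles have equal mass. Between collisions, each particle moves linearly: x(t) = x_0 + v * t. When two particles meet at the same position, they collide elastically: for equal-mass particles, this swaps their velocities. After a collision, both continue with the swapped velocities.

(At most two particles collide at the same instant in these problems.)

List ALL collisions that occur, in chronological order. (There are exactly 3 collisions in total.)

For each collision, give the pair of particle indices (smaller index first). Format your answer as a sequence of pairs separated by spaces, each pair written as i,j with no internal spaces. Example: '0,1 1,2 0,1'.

Collision at t=1/5: particles 1 and 2 swap velocities; positions: p0=11/5 p1=47/5 p2=47/5 p3=66/5; velocities now: v0=-4 v1=-3 v2=2 v3=-4
Collision at t=5/6: particles 2 and 3 swap velocities; positions: p0=-1/3 p1=15/2 p2=32/3 p3=32/3; velocities now: v0=-4 v1=-3 v2=-4 v3=2
Collision at t=4: particles 1 and 2 swap velocities; positions: p0=-13 p1=-2 p2=-2 p3=17; velocities now: v0=-4 v1=-4 v2=-3 v3=2

Answer: 1,2 2,3 1,2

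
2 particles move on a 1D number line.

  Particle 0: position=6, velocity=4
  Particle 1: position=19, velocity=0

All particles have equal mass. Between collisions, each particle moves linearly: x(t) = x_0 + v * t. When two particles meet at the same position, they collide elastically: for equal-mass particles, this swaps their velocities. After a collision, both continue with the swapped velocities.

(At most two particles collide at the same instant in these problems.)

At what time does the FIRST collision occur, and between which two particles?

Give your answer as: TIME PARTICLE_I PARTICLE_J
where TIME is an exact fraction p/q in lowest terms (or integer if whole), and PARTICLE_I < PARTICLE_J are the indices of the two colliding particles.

Pair (0,1): pos 6,19 vel 4,0 -> gap=13, closing at 4/unit, collide at t=13/4
Earliest collision: t=13/4 between 0 and 1

Answer: 13/4 0 1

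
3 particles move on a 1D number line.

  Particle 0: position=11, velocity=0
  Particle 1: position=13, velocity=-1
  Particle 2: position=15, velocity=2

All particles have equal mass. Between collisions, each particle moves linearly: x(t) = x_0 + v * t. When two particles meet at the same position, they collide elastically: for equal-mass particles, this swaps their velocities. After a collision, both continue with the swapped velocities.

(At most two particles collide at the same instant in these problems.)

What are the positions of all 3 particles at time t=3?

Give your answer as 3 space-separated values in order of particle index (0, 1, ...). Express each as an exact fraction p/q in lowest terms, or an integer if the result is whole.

Answer: 10 11 21

Derivation:
Collision at t=2: particles 0 and 1 swap velocities; positions: p0=11 p1=11 p2=19; velocities now: v0=-1 v1=0 v2=2
Advance to t=3 (no further collisions before then); velocities: v0=-1 v1=0 v2=2; positions = 10 11 21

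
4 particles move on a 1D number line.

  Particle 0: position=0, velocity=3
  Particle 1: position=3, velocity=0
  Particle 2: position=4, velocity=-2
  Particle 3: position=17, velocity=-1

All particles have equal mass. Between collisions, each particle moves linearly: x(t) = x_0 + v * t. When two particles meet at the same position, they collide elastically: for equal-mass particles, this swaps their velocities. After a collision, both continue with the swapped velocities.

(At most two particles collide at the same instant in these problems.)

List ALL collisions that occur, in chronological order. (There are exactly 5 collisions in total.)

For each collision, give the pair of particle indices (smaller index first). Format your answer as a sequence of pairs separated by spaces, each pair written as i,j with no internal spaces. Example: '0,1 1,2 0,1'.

Answer: 1,2 0,1 1,2 2,3 1,2

Derivation:
Collision at t=1/2: particles 1 and 2 swap velocities; positions: p0=3/2 p1=3 p2=3 p3=33/2; velocities now: v0=3 v1=-2 v2=0 v3=-1
Collision at t=4/5: particles 0 and 1 swap velocities; positions: p0=12/5 p1=12/5 p2=3 p3=81/5; velocities now: v0=-2 v1=3 v2=0 v3=-1
Collision at t=1: particles 1 and 2 swap velocities; positions: p0=2 p1=3 p2=3 p3=16; velocities now: v0=-2 v1=0 v2=3 v3=-1
Collision at t=17/4: particles 2 and 3 swap velocities; positions: p0=-9/2 p1=3 p2=51/4 p3=51/4; velocities now: v0=-2 v1=0 v2=-1 v3=3
Collision at t=14: particles 1 and 2 swap velocities; positions: p0=-24 p1=3 p2=3 p3=42; velocities now: v0=-2 v1=-1 v2=0 v3=3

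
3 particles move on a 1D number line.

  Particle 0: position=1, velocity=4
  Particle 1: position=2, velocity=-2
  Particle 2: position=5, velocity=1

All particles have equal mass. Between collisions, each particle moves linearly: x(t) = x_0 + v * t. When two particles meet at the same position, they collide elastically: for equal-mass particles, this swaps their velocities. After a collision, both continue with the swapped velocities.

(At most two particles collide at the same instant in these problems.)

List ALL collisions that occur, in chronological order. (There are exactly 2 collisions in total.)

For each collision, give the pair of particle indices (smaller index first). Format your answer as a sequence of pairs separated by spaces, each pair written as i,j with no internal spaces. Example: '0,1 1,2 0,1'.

Collision at t=1/6: particles 0 and 1 swap velocities; positions: p0=5/3 p1=5/3 p2=31/6; velocities now: v0=-2 v1=4 v2=1
Collision at t=4/3: particles 1 and 2 swap velocities; positions: p0=-2/3 p1=19/3 p2=19/3; velocities now: v0=-2 v1=1 v2=4

Answer: 0,1 1,2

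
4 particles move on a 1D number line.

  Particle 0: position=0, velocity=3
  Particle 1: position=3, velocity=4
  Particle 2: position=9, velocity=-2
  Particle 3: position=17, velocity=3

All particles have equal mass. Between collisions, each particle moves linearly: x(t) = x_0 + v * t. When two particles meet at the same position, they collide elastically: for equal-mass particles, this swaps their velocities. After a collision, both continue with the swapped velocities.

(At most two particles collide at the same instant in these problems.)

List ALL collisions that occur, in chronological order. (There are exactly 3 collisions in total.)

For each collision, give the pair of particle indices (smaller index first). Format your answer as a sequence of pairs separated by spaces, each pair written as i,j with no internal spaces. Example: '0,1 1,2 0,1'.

Collision at t=1: particles 1 and 2 swap velocities; positions: p0=3 p1=7 p2=7 p3=20; velocities now: v0=3 v1=-2 v2=4 v3=3
Collision at t=9/5: particles 0 and 1 swap velocities; positions: p0=27/5 p1=27/5 p2=51/5 p3=112/5; velocities now: v0=-2 v1=3 v2=4 v3=3
Collision at t=14: particles 2 and 3 swap velocities; positions: p0=-19 p1=42 p2=59 p3=59; velocities now: v0=-2 v1=3 v2=3 v3=4

Answer: 1,2 0,1 2,3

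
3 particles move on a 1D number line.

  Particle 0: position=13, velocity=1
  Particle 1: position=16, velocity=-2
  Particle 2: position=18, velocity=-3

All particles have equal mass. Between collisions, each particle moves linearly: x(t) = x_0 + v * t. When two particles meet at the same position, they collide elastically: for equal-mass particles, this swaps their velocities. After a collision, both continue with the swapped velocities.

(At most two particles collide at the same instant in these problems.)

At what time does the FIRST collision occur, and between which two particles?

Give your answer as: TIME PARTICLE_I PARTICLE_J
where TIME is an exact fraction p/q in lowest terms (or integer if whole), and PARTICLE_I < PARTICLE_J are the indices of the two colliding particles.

Answer: 1 0 1

Derivation:
Pair (0,1): pos 13,16 vel 1,-2 -> gap=3, closing at 3/unit, collide at t=1
Pair (1,2): pos 16,18 vel -2,-3 -> gap=2, closing at 1/unit, collide at t=2
Earliest collision: t=1 between 0 and 1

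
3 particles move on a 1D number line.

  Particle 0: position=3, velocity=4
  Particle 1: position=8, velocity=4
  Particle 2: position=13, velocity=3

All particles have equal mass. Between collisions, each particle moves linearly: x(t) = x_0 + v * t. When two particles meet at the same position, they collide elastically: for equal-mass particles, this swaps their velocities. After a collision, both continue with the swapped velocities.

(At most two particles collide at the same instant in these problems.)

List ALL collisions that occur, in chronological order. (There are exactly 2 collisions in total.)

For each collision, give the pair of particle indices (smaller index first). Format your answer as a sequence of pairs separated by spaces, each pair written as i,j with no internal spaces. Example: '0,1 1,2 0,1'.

Collision at t=5: particles 1 and 2 swap velocities; positions: p0=23 p1=28 p2=28; velocities now: v0=4 v1=3 v2=4
Collision at t=10: particles 0 and 1 swap velocities; positions: p0=43 p1=43 p2=48; velocities now: v0=3 v1=4 v2=4

Answer: 1,2 0,1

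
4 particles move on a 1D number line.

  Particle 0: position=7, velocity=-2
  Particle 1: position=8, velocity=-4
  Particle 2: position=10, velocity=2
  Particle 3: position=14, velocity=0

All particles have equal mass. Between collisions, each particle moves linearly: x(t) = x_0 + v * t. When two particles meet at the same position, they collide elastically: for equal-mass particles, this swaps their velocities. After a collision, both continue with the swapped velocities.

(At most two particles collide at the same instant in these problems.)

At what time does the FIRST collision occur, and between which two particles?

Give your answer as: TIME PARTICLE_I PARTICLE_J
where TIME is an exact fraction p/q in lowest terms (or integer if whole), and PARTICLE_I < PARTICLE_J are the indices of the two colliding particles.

Answer: 1/2 0 1

Derivation:
Pair (0,1): pos 7,8 vel -2,-4 -> gap=1, closing at 2/unit, collide at t=1/2
Pair (1,2): pos 8,10 vel -4,2 -> not approaching (rel speed -6 <= 0)
Pair (2,3): pos 10,14 vel 2,0 -> gap=4, closing at 2/unit, collide at t=2
Earliest collision: t=1/2 between 0 and 1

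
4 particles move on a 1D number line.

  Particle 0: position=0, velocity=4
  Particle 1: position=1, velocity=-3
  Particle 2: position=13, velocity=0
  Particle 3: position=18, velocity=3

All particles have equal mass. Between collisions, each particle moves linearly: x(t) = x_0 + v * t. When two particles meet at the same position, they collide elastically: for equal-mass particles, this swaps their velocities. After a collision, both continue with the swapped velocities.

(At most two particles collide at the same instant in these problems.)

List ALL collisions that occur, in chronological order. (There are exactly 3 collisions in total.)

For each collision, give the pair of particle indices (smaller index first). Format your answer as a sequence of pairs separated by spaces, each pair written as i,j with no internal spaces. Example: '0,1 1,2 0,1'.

Collision at t=1/7: particles 0 and 1 swap velocities; positions: p0=4/7 p1=4/7 p2=13 p3=129/7; velocities now: v0=-3 v1=4 v2=0 v3=3
Collision at t=13/4: particles 1 and 2 swap velocities; positions: p0=-35/4 p1=13 p2=13 p3=111/4; velocities now: v0=-3 v1=0 v2=4 v3=3
Collision at t=18: particles 2 and 3 swap velocities; positions: p0=-53 p1=13 p2=72 p3=72; velocities now: v0=-3 v1=0 v2=3 v3=4

Answer: 0,1 1,2 2,3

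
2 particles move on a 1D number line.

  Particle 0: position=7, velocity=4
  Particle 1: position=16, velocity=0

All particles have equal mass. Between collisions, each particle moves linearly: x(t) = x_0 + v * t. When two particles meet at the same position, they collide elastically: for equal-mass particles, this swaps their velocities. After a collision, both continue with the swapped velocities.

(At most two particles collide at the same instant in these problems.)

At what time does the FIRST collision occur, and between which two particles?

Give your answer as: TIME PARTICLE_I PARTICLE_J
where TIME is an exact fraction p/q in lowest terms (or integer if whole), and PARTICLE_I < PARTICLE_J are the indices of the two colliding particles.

Pair (0,1): pos 7,16 vel 4,0 -> gap=9, closing at 4/unit, collide at t=9/4
Earliest collision: t=9/4 between 0 and 1

Answer: 9/4 0 1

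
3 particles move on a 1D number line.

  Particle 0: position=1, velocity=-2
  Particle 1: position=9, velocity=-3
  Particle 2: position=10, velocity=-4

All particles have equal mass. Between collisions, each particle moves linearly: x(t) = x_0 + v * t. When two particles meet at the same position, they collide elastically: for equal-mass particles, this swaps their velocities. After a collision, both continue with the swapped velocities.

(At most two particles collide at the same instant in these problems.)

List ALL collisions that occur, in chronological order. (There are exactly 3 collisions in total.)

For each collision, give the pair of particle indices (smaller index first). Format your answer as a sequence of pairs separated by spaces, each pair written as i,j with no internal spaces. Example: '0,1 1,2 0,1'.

Collision at t=1: particles 1 and 2 swap velocities; positions: p0=-1 p1=6 p2=6; velocities now: v0=-2 v1=-4 v2=-3
Collision at t=9/2: particles 0 and 1 swap velocities; positions: p0=-8 p1=-8 p2=-9/2; velocities now: v0=-4 v1=-2 v2=-3
Collision at t=8: particles 1 and 2 swap velocities; positions: p0=-22 p1=-15 p2=-15; velocities now: v0=-4 v1=-3 v2=-2

Answer: 1,2 0,1 1,2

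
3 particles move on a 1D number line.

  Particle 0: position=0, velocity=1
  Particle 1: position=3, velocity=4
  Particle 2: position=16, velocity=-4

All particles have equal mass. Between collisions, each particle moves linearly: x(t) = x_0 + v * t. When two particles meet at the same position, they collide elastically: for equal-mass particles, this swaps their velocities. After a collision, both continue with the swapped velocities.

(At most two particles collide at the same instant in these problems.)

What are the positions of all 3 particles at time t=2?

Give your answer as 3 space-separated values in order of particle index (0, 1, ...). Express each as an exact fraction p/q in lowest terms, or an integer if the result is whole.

Collision at t=13/8: particles 1 and 2 swap velocities; positions: p0=13/8 p1=19/2 p2=19/2; velocities now: v0=1 v1=-4 v2=4
Advance to t=2 (no further collisions before then); velocities: v0=1 v1=-4 v2=4; positions = 2 8 11

Answer: 2 8 11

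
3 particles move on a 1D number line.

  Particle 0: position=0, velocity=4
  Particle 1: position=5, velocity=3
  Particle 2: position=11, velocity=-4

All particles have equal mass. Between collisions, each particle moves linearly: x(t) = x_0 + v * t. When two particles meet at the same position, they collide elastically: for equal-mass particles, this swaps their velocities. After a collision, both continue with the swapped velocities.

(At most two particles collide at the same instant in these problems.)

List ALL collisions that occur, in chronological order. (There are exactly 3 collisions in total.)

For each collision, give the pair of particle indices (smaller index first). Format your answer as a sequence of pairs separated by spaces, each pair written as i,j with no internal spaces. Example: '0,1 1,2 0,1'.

Answer: 1,2 0,1 1,2

Derivation:
Collision at t=6/7: particles 1 and 2 swap velocities; positions: p0=24/7 p1=53/7 p2=53/7; velocities now: v0=4 v1=-4 v2=3
Collision at t=11/8: particles 0 and 1 swap velocities; positions: p0=11/2 p1=11/2 p2=73/8; velocities now: v0=-4 v1=4 v2=3
Collision at t=5: particles 1 and 2 swap velocities; positions: p0=-9 p1=20 p2=20; velocities now: v0=-4 v1=3 v2=4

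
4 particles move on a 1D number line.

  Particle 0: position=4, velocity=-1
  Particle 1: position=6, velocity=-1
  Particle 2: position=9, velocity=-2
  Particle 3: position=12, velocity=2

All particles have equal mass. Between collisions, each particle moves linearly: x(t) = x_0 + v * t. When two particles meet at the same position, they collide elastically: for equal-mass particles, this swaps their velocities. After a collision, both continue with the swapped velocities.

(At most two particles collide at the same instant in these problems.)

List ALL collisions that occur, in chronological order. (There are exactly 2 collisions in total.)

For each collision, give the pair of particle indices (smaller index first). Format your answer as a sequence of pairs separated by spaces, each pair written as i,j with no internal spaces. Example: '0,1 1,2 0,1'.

Collision at t=3: particles 1 and 2 swap velocities; positions: p0=1 p1=3 p2=3 p3=18; velocities now: v0=-1 v1=-2 v2=-1 v3=2
Collision at t=5: particles 0 and 1 swap velocities; positions: p0=-1 p1=-1 p2=1 p3=22; velocities now: v0=-2 v1=-1 v2=-1 v3=2

Answer: 1,2 0,1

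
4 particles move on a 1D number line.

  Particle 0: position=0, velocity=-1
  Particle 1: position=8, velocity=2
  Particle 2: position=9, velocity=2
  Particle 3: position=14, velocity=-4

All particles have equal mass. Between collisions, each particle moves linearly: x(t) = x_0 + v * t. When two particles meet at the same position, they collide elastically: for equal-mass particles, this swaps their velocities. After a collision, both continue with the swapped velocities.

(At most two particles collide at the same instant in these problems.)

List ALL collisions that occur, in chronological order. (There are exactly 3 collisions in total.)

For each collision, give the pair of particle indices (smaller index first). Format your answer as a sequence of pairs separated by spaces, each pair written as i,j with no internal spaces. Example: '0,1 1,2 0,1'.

Answer: 2,3 1,2 0,1

Derivation:
Collision at t=5/6: particles 2 and 3 swap velocities; positions: p0=-5/6 p1=29/3 p2=32/3 p3=32/3; velocities now: v0=-1 v1=2 v2=-4 v3=2
Collision at t=1: particles 1 and 2 swap velocities; positions: p0=-1 p1=10 p2=10 p3=11; velocities now: v0=-1 v1=-4 v2=2 v3=2
Collision at t=14/3: particles 0 and 1 swap velocities; positions: p0=-14/3 p1=-14/3 p2=52/3 p3=55/3; velocities now: v0=-4 v1=-1 v2=2 v3=2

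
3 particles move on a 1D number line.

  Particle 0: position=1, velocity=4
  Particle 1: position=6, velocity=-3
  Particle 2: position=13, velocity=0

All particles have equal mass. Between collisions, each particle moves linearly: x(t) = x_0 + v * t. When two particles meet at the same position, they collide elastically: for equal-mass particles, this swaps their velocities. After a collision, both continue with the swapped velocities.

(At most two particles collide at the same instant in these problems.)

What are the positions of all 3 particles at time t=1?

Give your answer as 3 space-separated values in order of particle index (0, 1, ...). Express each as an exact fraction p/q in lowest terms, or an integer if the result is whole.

Collision at t=5/7: particles 0 and 1 swap velocities; positions: p0=27/7 p1=27/7 p2=13; velocities now: v0=-3 v1=4 v2=0
Advance to t=1 (no further collisions before then); velocities: v0=-3 v1=4 v2=0; positions = 3 5 13

Answer: 3 5 13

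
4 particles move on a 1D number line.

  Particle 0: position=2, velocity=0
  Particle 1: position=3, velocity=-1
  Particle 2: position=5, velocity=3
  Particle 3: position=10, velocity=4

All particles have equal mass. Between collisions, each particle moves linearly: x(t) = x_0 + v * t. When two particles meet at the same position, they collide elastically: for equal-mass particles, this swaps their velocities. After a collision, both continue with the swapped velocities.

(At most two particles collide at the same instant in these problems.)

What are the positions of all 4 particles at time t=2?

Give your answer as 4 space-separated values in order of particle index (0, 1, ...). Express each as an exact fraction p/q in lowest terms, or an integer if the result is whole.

Answer: 1 2 11 18

Derivation:
Collision at t=1: particles 0 and 1 swap velocities; positions: p0=2 p1=2 p2=8 p3=14; velocities now: v0=-1 v1=0 v2=3 v3=4
Advance to t=2 (no further collisions before then); velocities: v0=-1 v1=0 v2=3 v3=4; positions = 1 2 11 18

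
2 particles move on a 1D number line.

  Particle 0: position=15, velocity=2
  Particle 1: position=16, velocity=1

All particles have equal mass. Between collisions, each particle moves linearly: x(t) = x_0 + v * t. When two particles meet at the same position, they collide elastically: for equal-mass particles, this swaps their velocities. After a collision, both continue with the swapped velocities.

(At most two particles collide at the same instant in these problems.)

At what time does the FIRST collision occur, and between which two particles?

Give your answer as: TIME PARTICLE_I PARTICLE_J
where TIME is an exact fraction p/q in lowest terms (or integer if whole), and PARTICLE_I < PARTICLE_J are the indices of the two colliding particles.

Pair (0,1): pos 15,16 vel 2,1 -> gap=1, closing at 1/unit, collide at t=1
Earliest collision: t=1 between 0 and 1

Answer: 1 0 1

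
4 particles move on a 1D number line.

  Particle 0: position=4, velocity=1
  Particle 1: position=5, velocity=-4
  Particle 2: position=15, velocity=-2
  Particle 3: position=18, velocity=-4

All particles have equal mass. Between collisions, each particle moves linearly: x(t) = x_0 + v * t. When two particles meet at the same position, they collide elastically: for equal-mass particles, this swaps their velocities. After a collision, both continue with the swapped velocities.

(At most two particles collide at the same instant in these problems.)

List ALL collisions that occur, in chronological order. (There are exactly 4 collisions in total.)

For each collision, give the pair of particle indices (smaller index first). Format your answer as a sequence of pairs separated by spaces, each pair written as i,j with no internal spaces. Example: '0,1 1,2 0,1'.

Answer: 0,1 2,3 1,2 2,3

Derivation:
Collision at t=1/5: particles 0 and 1 swap velocities; positions: p0=21/5 p1=21/5 p2=73/5 p3=86/5; velocities now: v0=-4 v1=1 v2=-2 v3=-4
Collision at t=3/2: particles 2 and 3 swap velocities; positions: p0=-1 p1=11/2 p2=12 p3=12; velocities now: v0=-4 v1=1 v2=-4 v3=-2
Collision at t=14/5: particles 1 and 2 swap velocities; positions: p0=-31/5 p1=34/5 p2=34/5 p3=47/5; velocities now: v0=-4 v1=-4 v2=1 v3=-2
Collision at t=11/3: particles 2 and 3 swap velocities; positions: p0=-29/3 p1=10/3 p2=23/3 p3=23/3; velocities now: v0=-4 v1=-4 v2=-2 v3=1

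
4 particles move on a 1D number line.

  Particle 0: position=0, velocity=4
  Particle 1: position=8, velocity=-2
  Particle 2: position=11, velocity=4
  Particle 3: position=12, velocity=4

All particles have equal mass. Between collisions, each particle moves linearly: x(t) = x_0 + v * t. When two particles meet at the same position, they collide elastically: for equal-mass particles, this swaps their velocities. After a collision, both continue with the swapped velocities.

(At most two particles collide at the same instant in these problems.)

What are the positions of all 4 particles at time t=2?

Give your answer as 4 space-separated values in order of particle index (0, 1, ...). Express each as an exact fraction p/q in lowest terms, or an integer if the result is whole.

Answer: 4 8 19 20

Derivation:
Collision at t=4/3: particles 0 and 1 swap velocities; positions: p0=16/3 p1=16/3 p2=49/3 p3=52/3; velocities now: v0=-2 v1=4 v2=4 v3=4
Advance to t=2 (no further collisions before then); velocities: v0=-2 v1=4 v2=4 v3=4; positions = 4 8 19 20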